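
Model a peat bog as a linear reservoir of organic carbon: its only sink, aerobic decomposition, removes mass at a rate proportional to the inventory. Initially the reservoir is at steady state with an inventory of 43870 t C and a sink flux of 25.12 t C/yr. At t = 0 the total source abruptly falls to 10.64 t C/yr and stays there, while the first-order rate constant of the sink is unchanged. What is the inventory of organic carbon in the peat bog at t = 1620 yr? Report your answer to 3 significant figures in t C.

The sink rate constant is k = F₀/M₀ = 25.12/43870 = 0.0005726 yr⁻¹.
Solving dM/dt = F₁ − kM with M(0) = M₀ gives M(t) = F₁/k + (M₀ − F₁/k)·e^(−kt).
F₁/k = 10.64/0.0005726 = 18582 t C; kt = 0.0005726 × 1620 = 0.9276, e^(−kt) = 0.3955.
M(1620) = 18582 + (43870 − 18582) × 0.3955 = 18582 + 10000 = 28583 t C.

28600 t C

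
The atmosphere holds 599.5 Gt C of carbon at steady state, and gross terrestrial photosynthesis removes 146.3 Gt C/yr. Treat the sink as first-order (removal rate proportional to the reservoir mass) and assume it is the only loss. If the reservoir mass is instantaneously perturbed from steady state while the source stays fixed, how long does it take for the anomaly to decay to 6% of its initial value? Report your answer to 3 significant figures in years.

11.5 yr

For a linear reservoir the anomaly decays as exp(−t/τ) with τ = M/F = 599.5/146.3 = 4.098 yr.
exp(−t/τ) = 0.06 ⇒ t = −τ ln(0.06) = 4.098 × 2.813 = 11.53 yr.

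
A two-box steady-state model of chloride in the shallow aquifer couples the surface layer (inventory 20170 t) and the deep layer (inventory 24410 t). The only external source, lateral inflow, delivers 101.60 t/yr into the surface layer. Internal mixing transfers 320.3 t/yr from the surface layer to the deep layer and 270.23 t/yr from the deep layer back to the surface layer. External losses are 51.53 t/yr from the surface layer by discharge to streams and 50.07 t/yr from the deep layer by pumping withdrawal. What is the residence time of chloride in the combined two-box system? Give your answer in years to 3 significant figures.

439 yr

Residence time in the combined system uses the total inventory and the total *external* removal — internal exchanges between the two boxes cancel.
M_total = 20170 + 24410 = 44580 t.
ΣF_external_out = 51.53 + 50.07 = 101.60 t/yr.
τ = M_total / ΣF_ext = 44580 / 101.60 = 438.8 yr.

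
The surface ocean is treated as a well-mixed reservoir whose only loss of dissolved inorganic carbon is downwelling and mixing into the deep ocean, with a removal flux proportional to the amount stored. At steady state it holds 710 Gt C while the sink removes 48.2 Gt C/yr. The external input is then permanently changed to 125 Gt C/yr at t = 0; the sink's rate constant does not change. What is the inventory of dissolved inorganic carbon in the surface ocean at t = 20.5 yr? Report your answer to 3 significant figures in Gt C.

1560 Gt C

τ = M₀/F₀ = 710/48.2 = 14.73 yr; rate constant k = 1/τ.
New steady state M_∞ = F₁/k = F₁·τ = 125 × 14.73 = 1841.3 Gt C.
M(t) = M_∞ + (M₀ − M_∞)·e^(−t/τ); t/τ = 20.5/14.73 = 1.392, so e^(−t/τ) = 0.2487.
M(t) = 1841.3 − 1131 × 0.2487 = 1560.0 Gt C.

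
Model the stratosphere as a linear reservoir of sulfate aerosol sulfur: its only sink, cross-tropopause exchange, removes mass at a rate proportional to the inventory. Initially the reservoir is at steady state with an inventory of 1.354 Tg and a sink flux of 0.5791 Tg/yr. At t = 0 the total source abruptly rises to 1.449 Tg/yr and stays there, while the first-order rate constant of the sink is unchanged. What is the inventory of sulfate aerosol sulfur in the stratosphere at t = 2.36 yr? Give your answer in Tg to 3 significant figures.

τ = M₀/F₀ = 1.354/0.5791 = 2.338 yr; rate constant k = 1/τ.
New steady state M_∞ = F₁/k = F₁·τ = 1.449 × 2.338 = 3.3879 Tg.
M(t) = M_∞ + (M₀ − M_∞)·e^(−t/τ); t/τ = 2.36/2.338 = 1.009, so e^(−t/τ) = 0.3645.
M(t) = 3.3879 − 2.034 × 0.3645 = 2.6467 Tg.

2.65 Tg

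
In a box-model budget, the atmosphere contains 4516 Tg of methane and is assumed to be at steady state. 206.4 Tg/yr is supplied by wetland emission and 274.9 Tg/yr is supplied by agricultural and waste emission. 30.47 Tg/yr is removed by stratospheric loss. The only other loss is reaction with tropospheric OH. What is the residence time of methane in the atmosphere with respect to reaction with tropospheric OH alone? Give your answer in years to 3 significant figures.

At steady state ΣF_in = ΣF_out.
ΣF_in = 206.4 + 274.9 = 481.30 Tg/yr.
Reaction with tropospheric OH flux = ΣF_in − (30.47) = 481.30 − 30.47 = 450.8 Tg/yr.
τ = M / F = 4516 / 450.8 = 10.02 yr.

10.0 yr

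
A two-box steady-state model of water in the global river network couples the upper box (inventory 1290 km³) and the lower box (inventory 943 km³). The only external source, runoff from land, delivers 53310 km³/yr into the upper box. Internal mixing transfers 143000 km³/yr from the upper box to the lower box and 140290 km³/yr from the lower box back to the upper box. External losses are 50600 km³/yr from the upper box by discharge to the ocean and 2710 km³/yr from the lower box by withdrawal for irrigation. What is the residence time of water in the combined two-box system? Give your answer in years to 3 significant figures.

0.0419 yr

For the system as a whole, the A↔B exchange is internal and contributes nothing to the throughput; only the external sinks remove mass.
M_total = 1290 + 943 = 2233.0 km³.
ΣF_external_out = 50600 + 2710 = 53310 km³/yr.
τ = M_total / ΣF_ext = 2233.0 / 53310 = 0.04189 yr.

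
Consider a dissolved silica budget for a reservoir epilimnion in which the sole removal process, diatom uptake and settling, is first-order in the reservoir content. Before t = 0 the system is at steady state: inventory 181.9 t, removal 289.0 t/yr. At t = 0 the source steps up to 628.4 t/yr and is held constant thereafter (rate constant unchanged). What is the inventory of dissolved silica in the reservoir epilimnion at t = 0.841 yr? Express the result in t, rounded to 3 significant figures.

339 t

τ = M₀/F₀ = 181.9/289.0 = 0.6294 yr; rate constant k = 1/τ.
New steady state M_∞ = F₁/k = F₁·τ = 628.4 × 0.6294 = 395.52 t.
M(t) = M_∞ + (M₀ − M_∞)·e^(−t/τ); t/τ = 0.841/0.6294 = 1.336, so e^(−t/τ) = 0.2629.
M(t) = 395.52 − 213.6 × 0.2629 = 339.37 t.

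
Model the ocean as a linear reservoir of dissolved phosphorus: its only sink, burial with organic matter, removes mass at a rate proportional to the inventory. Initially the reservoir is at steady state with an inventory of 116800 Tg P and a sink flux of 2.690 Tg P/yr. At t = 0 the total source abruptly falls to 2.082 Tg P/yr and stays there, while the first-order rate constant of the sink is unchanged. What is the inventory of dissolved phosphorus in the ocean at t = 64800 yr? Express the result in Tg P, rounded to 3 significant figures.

τ = M₀/F₀ = 116800/2.690 = 43420 yr; rate constant k = 1/τ.
New steady state M_∞ = F₁/k = F₁·τ = 2.082 × 43420 = 90401 Tg P.
M(t) = M_∞ + (M₀ − M_∞)·e^(−t/τ); t/τ = 64800/43420 = 1.492, so e^(−t/τ) = 0.2248.
M(t) = 90401 + 26400 × 0.2248 = 96336 Tg P.

96300 Tg P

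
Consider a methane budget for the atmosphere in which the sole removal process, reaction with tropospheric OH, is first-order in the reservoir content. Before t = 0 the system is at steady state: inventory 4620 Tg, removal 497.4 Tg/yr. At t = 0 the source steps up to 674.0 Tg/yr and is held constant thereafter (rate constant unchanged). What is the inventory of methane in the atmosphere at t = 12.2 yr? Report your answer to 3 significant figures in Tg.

5820 Tg

τ = M₀/F₀ = 4620/497.4 = 9.288 yr; rate constant k = 1/τ.
New steady state M_∞ = F₁/k = F₁·τ = 674.0 × 9.288 = 6260.3 Tg.
M(t) = M_∞ + (M₀ − M_∞)·e^(−t/τ); t/τ = 12.2/9.288 = 1.313, so e^(−t/τ) = 0.2689.
M(t) = 6260.3 − 1640 × 0.2689 = 5819.3 Tg.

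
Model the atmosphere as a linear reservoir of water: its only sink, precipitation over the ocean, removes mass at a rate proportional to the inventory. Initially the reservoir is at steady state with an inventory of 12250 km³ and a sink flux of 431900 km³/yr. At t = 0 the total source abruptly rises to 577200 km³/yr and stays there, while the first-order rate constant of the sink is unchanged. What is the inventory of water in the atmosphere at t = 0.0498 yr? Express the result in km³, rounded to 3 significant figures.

τ = M₀/F₀ = 12250/431900 = 0.02836 yr; rate constant k = 1/τ.
New steady state M_∞ = F₁/k = F₁·τ = 577200 × 0.02836 = 16371 km³.
M(t) = M_∞ + (M₀ − M_∞)·e^(−t/τ); t/τ = 0.0498/0.02836 = 1.756, so e^(−t/τ) = 0.1728.
M(t) = 16371 − 4121 × 0.1728 = 15659 km³.

15700 km³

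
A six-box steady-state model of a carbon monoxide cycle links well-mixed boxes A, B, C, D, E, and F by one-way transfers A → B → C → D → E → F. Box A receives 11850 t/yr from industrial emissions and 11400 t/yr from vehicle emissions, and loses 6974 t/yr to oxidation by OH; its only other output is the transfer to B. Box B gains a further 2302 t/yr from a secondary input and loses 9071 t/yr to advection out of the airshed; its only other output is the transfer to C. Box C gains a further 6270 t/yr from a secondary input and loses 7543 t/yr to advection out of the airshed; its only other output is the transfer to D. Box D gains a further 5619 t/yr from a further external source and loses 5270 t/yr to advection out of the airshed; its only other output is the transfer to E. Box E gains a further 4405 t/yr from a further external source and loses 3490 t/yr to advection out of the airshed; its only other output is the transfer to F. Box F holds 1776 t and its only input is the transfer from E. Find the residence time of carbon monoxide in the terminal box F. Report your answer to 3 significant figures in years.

0.187 yr

Box A: F(A→B) = (11850 + 11400) − 6974 = 16276 t/yr.
Box B: F(B→C) = (16276 + 2302) − 9071 = 9507.0 t/yr.
Box C: F(C→D) = (9507.0 + 6270) − 7543 = 8234.0 t/yr.
Box D: F(D→E) = (8234.0 + 5619) − 5270 = 8583.0 t/yr.
Box E: F(E→F) = (8583.0 + 4405) − 3490 = 9498.0 t/yr.
Box F throughput = its input = 9498.0 t/yr; τ = 1776 / 9498.0 = 0.1870 yr.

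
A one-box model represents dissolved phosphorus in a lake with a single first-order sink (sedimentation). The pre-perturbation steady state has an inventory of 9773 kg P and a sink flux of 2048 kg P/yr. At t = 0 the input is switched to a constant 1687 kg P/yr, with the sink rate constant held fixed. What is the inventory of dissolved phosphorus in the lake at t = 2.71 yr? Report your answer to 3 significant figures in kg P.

The sink rate constant is k = F₀/M₀ = 2048/9773 = 0.2096 yr⁻¹.
Solving dM/dt = F₁ − kM with M(0) = M₀ gives M(t) = F₁/k + (M₀ − F₁/k)·e^(−kt).
F₁/k = 1687/0.2096 = 8050.3 kg P; kt = 0.2096 × 2.71 = 0.5679, e^(−kt) = 0.5667.
M(2.71) = 8050.3 + (9773 − 8050.3) × 0.5667 = 8050.3 + 976.3 = 9026.6 kg P.

9030 kg P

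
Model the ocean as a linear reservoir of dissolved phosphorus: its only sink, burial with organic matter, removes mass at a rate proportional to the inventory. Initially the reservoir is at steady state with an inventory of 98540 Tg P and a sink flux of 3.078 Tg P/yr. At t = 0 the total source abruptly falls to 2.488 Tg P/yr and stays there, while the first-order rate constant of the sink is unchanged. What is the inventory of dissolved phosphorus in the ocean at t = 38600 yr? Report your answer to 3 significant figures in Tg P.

The sink rate constant is k = F₀/M₀ = 3.078/98540 = 3.124×10^-5 yr⁻¹.
Solving dM/dt = F₁ − kM with M(0) = M₀ gives M(t) = F₁/k + (M₀ − F₁/k)·e^(−kt).
F₁/k = 2.488/3.124×10^-5 = 79652 Tg P; kt = 3.124×10^-5 × 38600 = 1.206, e^(−kt) = 0.2995.
M(38600) = 79652 + (98540 − 79652) × 0.2995 = 79652 + 5657 = 85308 Tg P.

85300 Tg P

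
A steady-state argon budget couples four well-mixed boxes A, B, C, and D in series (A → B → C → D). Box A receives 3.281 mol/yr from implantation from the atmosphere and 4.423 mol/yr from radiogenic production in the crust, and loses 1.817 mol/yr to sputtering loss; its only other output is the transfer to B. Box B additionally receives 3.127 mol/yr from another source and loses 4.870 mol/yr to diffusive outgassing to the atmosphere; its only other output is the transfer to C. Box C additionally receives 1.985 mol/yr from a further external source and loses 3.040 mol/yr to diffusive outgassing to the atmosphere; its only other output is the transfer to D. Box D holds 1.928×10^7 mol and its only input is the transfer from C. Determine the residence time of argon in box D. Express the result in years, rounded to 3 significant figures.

6.24×10^6 yr

Box A: F(A→B) = (3.281 + 4.423) − 1.817 = 5.8870 mol/yr.
Box B: F(B→C) = (5.8870 + 3.127) − 4.870 = 4.1440 mol/yr.
Box C: F(C→D) = (4.1440 + 1.985) − 3.040 = 3.0890 mol/yr.
Box D throughput = its input = 3.0890 mol/yr; τ = 1.928×10^7 / 3.0890 = 6.242×10^6 yr.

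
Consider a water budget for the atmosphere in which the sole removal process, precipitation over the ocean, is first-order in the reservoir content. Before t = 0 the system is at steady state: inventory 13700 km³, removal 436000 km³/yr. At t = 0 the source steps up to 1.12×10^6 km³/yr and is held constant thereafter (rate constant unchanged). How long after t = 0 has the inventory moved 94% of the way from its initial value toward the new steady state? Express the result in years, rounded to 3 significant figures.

0.0884 yr

τ = M₀/F₀ = 13700/436000 = 0.03142 yr.
The remaining gap fraction is e^(−t/τ); 94% covered ⇒ e^(−t/τ) = 0.0600.
t = −τ ln(0.0600) = 0.03142 × 2.813 = 0.08840 yr.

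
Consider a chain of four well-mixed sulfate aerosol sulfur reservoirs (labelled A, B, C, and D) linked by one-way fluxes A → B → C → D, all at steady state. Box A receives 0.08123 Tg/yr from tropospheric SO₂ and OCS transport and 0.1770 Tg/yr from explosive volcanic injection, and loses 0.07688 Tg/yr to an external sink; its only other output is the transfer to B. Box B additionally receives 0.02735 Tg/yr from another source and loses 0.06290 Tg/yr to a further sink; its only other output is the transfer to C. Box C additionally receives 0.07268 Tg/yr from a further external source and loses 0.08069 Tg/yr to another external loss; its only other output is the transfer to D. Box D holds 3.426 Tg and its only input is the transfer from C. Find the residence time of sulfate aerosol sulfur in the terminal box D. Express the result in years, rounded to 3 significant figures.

24.9 yr

Box A: F(A→B) = (0.08123 + 0.1770) − 0.07688 = 0.18135 Tg/yr.
Box B: F(B→C) = (0.18135 + 0.02735) − 0.06290 = 0.14580 Tg/yr.
Box C: F(C→D) = (0.14580 + 0.07268) − 0.08069 = 0.13779 Tg/yr.
Box D throughput = its input = 0.13779 Tg/yr; τ = 3.426 / 0.13779 = 24.86 yr.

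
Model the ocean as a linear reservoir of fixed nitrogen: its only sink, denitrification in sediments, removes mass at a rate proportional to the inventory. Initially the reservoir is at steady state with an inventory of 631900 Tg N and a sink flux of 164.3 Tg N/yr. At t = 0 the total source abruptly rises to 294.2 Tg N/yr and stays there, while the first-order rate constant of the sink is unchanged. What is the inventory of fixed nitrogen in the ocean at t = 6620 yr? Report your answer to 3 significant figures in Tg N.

Residence time τ = M₀/F₀ = 3846 yr. The eventual steady state is M_∞ = M₀·(F₁/F₀) = 631900 × 294.2/164.3 = 1.1315×10^6 Tg N.
The anomaly ΔM(t) = M(t) − M_∞ decays as ΔM₀·e^(−t/τ) with ΔM₀ = 631900 − 1.1315×10^6 = −499600 Tg N.
At t = 6620 yr, e^(−t/τ) = e^(−1.721) = 0.1788, so ΔM = −89350 Tg N and M = 1.1315×10^6 − 89350 = 1.0421×10^6 Tg N.

1.04×10^6 Tg N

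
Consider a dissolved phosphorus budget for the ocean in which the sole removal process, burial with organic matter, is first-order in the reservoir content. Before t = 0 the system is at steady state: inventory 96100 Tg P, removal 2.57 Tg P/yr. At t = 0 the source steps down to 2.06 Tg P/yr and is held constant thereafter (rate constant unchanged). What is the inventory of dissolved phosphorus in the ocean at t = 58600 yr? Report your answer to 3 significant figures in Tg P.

81000 Tg P

τ = M₀/F₀ = 96100/2.57 = 37390 yr; rate constant k = 1/τ.
New steady state M_∞ = F₁/k = F₁·τ = 2.06 × 37390 = 77030 Tg P.
M(t) = M_∞ + (M₀ − M_∞)·e^(−t/τ); t/τ = 58600/37390 = 1.567, so e^(−t/τ) = 0.2086.
M(t) = 77030 + 19070 × 0.2086 = 81008 Tg P.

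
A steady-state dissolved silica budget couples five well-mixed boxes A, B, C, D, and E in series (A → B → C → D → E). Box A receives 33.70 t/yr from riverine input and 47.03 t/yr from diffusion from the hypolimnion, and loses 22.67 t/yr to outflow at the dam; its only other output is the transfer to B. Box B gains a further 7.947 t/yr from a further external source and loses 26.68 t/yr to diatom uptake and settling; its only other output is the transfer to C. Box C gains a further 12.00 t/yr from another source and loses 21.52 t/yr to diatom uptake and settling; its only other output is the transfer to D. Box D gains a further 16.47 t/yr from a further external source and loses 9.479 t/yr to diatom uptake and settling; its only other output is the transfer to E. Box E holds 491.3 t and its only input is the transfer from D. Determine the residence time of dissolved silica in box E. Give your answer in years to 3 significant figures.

13.4 yr

Box A: F(A→B) = (33.70 + 47.03) − 22.67 = 58.060 t/yr.
Box B: F(B→C) = (58.060 + 7.947) − 26.68 = 39.327 t/yr.
Box C: F(C→D) = (39.327 + 12.00) − 21.52 = 29.807 t/yr.
Box D: F(D→E) = (29.807 + 16.47) − 9.479 = 36.798 t/yr.
Box E throughput = its input = 36.798 t/yr; τ = 491.3 / 36.798 = 13.35 yr.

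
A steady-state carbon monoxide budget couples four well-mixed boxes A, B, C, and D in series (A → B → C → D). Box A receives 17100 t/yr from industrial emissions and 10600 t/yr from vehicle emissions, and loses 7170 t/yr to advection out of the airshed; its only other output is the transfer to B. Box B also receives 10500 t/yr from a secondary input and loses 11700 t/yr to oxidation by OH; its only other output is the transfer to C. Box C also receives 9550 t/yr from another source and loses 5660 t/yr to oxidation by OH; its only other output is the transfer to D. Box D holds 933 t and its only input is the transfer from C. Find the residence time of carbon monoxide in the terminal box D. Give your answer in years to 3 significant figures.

Box A: F(A→B) = (17100 + 10600) − 7170 = 20530 t/yr.
Box B: F(B→C) = (20530 + 10500) − 11700 = 19330 t/yr.
Box C: F(C→D) = (19330 + 9550) − 5660 = 23220 t/yr.
Box D throughput = its input = 23220 t/yr; τ = 933 / 23220 = 0.04018 yr.

0.0402 yr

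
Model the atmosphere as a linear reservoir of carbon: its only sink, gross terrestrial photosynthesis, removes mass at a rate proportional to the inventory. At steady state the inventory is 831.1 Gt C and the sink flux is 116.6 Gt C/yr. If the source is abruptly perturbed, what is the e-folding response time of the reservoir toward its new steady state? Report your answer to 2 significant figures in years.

7.1 yr

For a linear reservoir the response time equals the residence time τ = M/F.
τ = 831.1 / 116.6 = 7.128 yr.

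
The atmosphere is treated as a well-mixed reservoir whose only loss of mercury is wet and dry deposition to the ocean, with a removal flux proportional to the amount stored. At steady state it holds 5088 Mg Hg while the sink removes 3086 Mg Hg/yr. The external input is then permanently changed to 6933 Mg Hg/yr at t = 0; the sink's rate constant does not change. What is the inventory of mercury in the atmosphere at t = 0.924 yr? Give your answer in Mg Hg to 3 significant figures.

τ = M₀/F₀ = 5088/3086 = 1.649 yr; rate constant k = 1/τ.
New steady state M_∞ = F₁/k = F₁·τ = 6933 × 1.649 = 11431 Mg Hg.
M(t) = M_∞ + (M₀ − M_∞)·e^(−t/τ); t/τ = 0.924/1.649 = 0.5604, so e^(−t/τ) = 0.5710.
M(t) = 11431 − 6343 × 0.5710 = 7809.2 Mg Hg.

7810 Mg Hg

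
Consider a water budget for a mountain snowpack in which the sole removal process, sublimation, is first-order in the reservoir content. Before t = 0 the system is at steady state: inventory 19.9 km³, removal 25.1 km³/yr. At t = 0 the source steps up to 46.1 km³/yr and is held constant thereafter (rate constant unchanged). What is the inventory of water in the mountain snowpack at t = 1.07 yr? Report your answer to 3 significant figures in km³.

32.2 km³

The sink rate constant is k = F₀/M₀ = 25.1/19.9 = 1.261 yr⁻¹.
Solving dM/dt = F₁ − kM with M(0) = M₀ gives M(t) = F₁/k + (M₀ − F₁/k)·e^(−kt).
F₁/k = 46.1/1.261 = 36.549 km³; kt = 1.261 × 1.07 = 1.350, e^(−kt) = 0.2593.
M(1.07) = 36.549 + (19.9 − 36.549) × 0.2593 = 36.549 − 4.318 = 32.231 km³.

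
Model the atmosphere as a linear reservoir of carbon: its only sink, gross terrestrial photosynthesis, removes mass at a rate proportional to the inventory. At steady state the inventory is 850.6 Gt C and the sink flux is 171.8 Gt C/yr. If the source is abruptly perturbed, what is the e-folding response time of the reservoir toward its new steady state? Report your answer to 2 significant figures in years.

For a linear reservoir the response time equals the residence time τ = M/F.
τ = 850.6 / 171.8 = 4.951 yr.

5.0 yr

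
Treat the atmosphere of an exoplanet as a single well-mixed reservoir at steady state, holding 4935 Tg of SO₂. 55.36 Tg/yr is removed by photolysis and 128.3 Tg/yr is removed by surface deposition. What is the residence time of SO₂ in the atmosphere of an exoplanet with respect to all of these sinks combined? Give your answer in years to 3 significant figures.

Total removal flux = 55.36 + 128.3 = 183.66 Tg/yr.
τ = M / ΣF_out = 4935 / 183.66 = 26.87 yr.

26.9 yr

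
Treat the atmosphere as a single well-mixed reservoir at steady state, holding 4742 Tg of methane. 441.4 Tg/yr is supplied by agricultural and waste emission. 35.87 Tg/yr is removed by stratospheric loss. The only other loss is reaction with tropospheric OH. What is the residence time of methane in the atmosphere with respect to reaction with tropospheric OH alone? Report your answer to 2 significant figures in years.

At steady state ΣF_in = ΣF_out.
ΣF_in = 441.40 Tg/yr.
Reaction with tropospheric OH flux = ΣF_in − (35.87) = 441.40 − 35.87 = 405.5 Tg/yr.
τ = M / F = 4742 / 405.5 = 11.69 yr.

12 yr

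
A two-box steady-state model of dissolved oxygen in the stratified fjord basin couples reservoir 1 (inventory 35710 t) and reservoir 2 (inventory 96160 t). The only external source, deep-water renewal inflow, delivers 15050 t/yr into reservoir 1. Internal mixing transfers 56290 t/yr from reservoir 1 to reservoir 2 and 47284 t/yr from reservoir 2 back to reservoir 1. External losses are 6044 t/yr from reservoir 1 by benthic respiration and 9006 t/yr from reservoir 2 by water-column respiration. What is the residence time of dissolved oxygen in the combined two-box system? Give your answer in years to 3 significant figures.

For the system as a whole, the A↔B exchange is internal and contributes nothing to the throughput; only the external sinks remove mass.
M_total = 35710 + 96160 = 131870 t.
ΣF_external_out = 6044 + 9006 = 15050 t/yr.
τ = M_total / ΣF_ext = 131870 / 15050 = 8.762 yr.

8.76 yr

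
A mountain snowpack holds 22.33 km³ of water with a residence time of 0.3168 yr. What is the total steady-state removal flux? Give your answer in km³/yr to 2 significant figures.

70 km³/yr

F = M / τ = 22.33 / 0.3168 = 70.49 km³/yr.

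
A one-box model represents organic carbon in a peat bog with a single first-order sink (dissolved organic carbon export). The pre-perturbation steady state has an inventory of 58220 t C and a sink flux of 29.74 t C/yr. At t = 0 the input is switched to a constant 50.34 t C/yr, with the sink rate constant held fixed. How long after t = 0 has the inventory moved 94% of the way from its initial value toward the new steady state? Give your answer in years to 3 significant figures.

5510 yr

τ = M₀/F₀ = 58220/29.74 = 1958 yr.
The remaining gap fraction is e^(−t/τ); 94% covered ⇒ e^(−t/τ) = 0.0600.
t = −τ ln(0.0600) = 1958 × 2.813 = 5508 yr.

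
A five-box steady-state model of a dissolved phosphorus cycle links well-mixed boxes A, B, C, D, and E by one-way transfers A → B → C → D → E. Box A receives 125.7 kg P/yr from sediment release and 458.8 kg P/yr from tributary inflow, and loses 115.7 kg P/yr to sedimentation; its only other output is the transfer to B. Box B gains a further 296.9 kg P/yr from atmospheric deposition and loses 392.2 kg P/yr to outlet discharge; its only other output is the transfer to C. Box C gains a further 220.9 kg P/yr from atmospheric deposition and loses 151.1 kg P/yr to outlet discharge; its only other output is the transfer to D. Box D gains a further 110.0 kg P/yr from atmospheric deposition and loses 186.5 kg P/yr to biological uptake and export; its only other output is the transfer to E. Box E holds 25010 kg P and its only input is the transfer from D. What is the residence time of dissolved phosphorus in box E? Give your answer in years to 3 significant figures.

68.2 yr

Box A: F(A→B) = (125.7 + 458.8) − 115.7 = 468.80 kg P/yr.
Box B: F(B→C) = (468.80 + 296.9) − 392.2 = 373.50 kg P/yr.
Box C: F(C→D) = (373.50 + 220.9) − 151.1 = 443.30 kg P/yr.
Box D: F(D→E) = (443.30 + 110.0) − 186.5 = 366.80 kg P/yr.
Box E throughput = its input = 366.80 kg P/yr; τ = 25010 / 366.80 = 68.18 yr.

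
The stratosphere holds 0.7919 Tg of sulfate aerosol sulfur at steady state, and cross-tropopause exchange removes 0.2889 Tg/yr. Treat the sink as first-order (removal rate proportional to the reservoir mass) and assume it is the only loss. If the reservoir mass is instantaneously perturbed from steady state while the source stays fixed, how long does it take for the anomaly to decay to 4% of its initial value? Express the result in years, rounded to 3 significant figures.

8.82 yr

For a linear reservoir the anomaly decays as exp(−t/τ) with τ = M/F = 0.7919/0.2889 = 2.741 yr.
exp(−t/τ) = 0.04 ⇒ t = −τ ln(0.04) = 2.741 × 3.219 = 8.823 yr.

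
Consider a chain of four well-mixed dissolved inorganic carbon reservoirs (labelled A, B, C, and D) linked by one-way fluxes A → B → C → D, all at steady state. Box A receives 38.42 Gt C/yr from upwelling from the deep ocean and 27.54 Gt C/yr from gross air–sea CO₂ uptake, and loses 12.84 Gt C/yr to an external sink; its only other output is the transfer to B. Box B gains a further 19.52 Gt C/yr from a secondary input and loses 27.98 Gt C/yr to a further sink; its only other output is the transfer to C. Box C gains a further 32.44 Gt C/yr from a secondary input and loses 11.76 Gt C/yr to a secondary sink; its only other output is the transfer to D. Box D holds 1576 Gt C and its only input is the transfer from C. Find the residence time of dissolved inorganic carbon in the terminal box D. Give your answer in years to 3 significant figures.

24.1 yr

Box A: F(A→B) = (38.42 + 27.54) − 12.84 = 53.120 Gt C/yr.
Box B: F(B→C) = (53.120 + 19.52) − 27.98 = 44.660 Gt C/yr.
Box C: F(C→D) = (44.660 + 32.44) − 11.76 = 65.340 Gt C/yr.
Box D throughput = its input = 65.340 Gt C/yr; τ = 1576 / 65.340 = 24.12 yr.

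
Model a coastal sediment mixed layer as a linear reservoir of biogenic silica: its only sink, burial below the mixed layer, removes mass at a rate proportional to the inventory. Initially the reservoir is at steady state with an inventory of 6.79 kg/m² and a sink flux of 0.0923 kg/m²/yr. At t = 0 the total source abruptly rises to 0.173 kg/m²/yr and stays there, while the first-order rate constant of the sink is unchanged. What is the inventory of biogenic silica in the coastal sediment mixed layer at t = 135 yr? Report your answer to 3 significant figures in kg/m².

11.8 kg/m²

τ = M₀/F₀ = 6.79/0.0923 = 73.56 yr; rate constant k = 1/τ.
New steady state M_∞ = F₁/k = F₁·τ = 0.173 × 73.56 = 12.727 kg/m².
M(t) = M_∞ + (M₀ − M_∞)·e^(−t/τ); t/τ = 135/73.56 = 1.835, so e^(−t/τ) = 0.1596.
M(t) = 12.727 − 5.937 × 0.1596 = 11.779 kg/m².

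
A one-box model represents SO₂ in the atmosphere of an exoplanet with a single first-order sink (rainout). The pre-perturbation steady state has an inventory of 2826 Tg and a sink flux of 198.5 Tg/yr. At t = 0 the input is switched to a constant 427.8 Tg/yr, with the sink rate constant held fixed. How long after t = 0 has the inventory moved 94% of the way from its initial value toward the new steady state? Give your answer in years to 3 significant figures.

τ = M₀/F₀ = 2826/198.5 = 14.24 yr.
The remaining gap fraction is e^(−t/τ); 94% covered ⇒ e^(−t/τ) = 0.0600.
t = −τ ln(0.0600) = 14.24 × 2.813 = 40.05 yr.

40.1 yr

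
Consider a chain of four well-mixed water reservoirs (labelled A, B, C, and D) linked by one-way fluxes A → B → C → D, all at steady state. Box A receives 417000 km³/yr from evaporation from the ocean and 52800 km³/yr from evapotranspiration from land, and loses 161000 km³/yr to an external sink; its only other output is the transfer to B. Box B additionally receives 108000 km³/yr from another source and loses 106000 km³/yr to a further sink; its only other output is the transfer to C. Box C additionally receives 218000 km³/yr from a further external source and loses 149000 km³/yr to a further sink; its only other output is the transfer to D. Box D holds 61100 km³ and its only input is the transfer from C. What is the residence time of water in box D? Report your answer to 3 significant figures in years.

Box A: F(A→B) = (417000 + 52800) − 161000 = 308800 km³/yr.
Box B: F(B→C) = (308800 + 108000) − 106000 = 310800 km³/yr.
Box C: F(C→D) = (310800 + 218000) − 149000 = 379800 km³/yr.
Box D throughput = its input = 379800 km³/yr; τ = 61100 / 379800 = 0.1609 yr.

0.161 yr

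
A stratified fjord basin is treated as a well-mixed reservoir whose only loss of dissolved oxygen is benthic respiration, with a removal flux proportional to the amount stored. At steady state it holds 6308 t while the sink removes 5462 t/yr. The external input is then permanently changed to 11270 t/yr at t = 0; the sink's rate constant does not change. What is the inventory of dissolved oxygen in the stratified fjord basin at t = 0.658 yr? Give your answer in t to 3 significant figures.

9220 t

The sink rate constant is k = F₀/M₀ = 5462/6308 = 0.8659 yr⁻¹.
Solving dM/dt = F₁ − kM with M(0) = M₀ gives M(t) = F₁/k + (M₀ − F₁/k)·e^(−kt).
F₁/k = 11270/0.8659 = 13016 t; kt = 0.8659 × 0.658 = 0.5698, e^(−kt) = 0.5657.
M(0.658) = 13016 + (6308 − 13016) × 0.5657 = 13016 − 3794 = 9221.3 t.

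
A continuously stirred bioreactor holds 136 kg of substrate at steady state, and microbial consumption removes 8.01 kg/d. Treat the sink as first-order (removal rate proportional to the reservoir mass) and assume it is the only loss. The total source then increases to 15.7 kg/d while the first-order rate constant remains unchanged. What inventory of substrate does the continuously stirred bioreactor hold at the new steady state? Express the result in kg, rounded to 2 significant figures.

Rate constant k = F/M = 8.01 / 136 = 0.05890 d⁻¹.
At the new steady state, source = k·M_new ⇒ M_new = 15.7 / 0.05890 = 266.6 kg.
(Equivalently M_new = M × F_new/F_old = 136 × 15.7/8.01.)

270 kg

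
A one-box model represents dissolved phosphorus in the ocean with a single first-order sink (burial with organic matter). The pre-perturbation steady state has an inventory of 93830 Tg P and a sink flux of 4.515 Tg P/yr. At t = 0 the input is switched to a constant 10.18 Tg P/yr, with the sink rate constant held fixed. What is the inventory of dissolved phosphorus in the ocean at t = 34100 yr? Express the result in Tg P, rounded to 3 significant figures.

189000 Tg P

Residence time τ = M₀/F₀ = 20780 yr. The eventual steady state is M_∞ = M₀·(F₁/F₀) = 93830 × 10.18/4.515 = 211560 Tg P.
The anomaly ΔM(t) = M(t) − M_∞ decays as ΔM₀·e^(−t/τ) with ΔM₀ = 93830 − 211560 = −117700 Tg P.
At t = 34100 yr, e^(−t/τ) = e^(−1.641) = 0.1938, so ΔM = −22820 Tg P and M = 211560 − 22820 = 188740 Tg P.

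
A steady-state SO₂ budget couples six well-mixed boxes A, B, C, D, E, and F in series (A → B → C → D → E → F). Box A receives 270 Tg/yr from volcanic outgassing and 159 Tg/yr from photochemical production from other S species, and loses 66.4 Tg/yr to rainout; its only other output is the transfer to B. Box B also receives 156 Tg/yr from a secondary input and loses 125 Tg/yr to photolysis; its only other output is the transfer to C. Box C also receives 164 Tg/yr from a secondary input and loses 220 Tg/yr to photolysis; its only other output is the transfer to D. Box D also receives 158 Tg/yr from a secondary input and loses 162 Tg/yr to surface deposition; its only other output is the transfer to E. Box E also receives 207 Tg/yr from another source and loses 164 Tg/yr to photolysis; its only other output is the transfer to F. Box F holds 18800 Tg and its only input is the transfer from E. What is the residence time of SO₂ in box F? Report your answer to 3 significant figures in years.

49.9 yr

Box A: F(A→B) = (270 + 159) − 66.4 = 362.60 Tg/yr.
Box B: F(B→C) = (362.60 + 156) − 125 = 393.60 Tg/yr.
Box C: F(C→D) = (393.60 + 164) − 220 = 337.60 Tg/yr.
Box D: F(D→E) = (337.60 + 158) − 162 = 333.60 Tg/yr.
Box E: F(E→F) = (333.60 + 207) − 164 = 376.60 Tg/yr.
Box F throughput = its input = 376.60 Tg/yr; τ = 18800 / 376.60 = 49.92 yr.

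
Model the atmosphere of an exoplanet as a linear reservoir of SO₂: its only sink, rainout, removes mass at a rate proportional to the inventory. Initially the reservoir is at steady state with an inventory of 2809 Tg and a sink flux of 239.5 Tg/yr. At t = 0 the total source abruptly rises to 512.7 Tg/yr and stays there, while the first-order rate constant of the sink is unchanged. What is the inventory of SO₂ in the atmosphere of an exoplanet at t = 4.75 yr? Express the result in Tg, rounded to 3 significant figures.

The sink rate constant is k = F₀/M₀ = 239.5/2809 = 0.08526 yr⁻¹.
Solving dM/dt = F₁ − kM with M(0) = M₀ gives M(t) = F₁/k + (M₀ − F₁/k)·e^(−kt).
F₁/k = 512.7/0.08526 = 6013.3 Tg; kt = 0.08526 × 4.75 = 0.4050, e^(−kt) = 0.6670.
M(4.75) = 6013.3 + (2809 − 6013.3) × 0.6670 = 6013.3 − 2137 = 3876.1 Tg.

3880 Tg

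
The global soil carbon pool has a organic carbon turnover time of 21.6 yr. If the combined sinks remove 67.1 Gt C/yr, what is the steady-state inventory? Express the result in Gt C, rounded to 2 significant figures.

1400 Gt C

τ = M/F ⇒ M = τ × F = 21.6 × 67.1 = 1449 Gt C.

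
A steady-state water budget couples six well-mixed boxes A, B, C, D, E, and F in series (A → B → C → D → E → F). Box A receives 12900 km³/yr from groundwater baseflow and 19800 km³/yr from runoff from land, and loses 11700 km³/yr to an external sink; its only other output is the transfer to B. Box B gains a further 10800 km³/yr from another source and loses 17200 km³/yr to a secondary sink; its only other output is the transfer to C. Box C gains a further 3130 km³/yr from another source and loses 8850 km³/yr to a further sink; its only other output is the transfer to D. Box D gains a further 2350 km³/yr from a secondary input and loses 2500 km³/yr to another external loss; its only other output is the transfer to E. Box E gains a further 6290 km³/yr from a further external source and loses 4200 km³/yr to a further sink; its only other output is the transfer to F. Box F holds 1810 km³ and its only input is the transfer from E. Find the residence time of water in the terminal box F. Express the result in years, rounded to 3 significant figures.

Box A: F(A→B) = (12900 + 19800) − 11700 = 21000 km³/yr.
Box B: F(B→C) = (21000 + 10800) − 17200 = 14600 km³/yr.
Box C: F(C→D) = (14600 + 3130) − 8850 = 8880.0 km³/yr.
Box D: F(D→E) = (8880.0 + 2350) − 2500 = 8730.0 km³/yr.
Box E: F(E→F) = (8730.0 + 6290) − 4200 = 10820 km³/yr.
Box F throughput = its input = 10820 km³/yr; τ = 1810 / 10820 = 0.1673 yr.

0.167 yr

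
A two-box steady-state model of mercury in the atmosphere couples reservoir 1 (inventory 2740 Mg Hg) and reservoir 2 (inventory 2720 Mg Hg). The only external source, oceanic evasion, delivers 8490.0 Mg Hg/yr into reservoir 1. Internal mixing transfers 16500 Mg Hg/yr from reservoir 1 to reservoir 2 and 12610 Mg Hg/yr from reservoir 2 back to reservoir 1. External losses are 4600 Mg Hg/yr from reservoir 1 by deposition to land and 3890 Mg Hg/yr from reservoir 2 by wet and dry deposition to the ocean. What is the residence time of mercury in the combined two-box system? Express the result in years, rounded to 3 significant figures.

0.643 yr

Treat the two boxes together as one reservoir: the mixing fluxes between them are internal recycling, so τ = ΣM / Σ(external losses).
M_total = 2740 + 2720 = 5460.0 Mg Hg.
ΣF_external_out = 4600 + 3890 = 8490.0 Mg Hg/yr.
τ = M_total / ΣF_ext = 5460.0 / 8490.0 = 0.6431 yr.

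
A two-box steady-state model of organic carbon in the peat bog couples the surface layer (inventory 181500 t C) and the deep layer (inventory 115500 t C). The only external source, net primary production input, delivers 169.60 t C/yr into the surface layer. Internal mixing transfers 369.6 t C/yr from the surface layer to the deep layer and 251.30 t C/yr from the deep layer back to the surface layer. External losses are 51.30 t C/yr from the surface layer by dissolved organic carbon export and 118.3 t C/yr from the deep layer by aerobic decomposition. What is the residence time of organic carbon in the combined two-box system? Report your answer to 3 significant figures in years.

1750 yr

Residence time in the combined system uses the total inventory and the total *external* removal — internal exchanges between the two boxes cancel.
M_total = 181500 + 115500 = 297000 t C.
ΣF_external_out = 51.30 + 118.3 = 169.60 t C/yr.
τ = M_total / ΣF_ext = 297000 / 169.60 = 1751 yr.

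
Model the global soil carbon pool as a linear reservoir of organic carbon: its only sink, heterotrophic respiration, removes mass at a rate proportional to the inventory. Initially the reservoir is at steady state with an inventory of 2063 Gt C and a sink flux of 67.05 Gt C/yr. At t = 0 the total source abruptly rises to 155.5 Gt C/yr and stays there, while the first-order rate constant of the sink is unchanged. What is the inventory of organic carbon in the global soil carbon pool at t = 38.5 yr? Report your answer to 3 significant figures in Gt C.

4010 Gt C

Residence time τ = M₀/F₀ = 30.77 yr. The eventual steady state is M_∞ = M₀·(F₁/F₀) = 2063 × 155.5/67.05 = 4784.4 Gt C.
The anomaly ΔM(t) = M(t) − M_∞ decays as ΔM₀·e^(−t/τ) with ΔM₀ = 2063 − 4784.4 = −2721 Gt C.
At t = 38.5 yr, e^(−t/τ) = e^(−1.251) = 0.2861, so ΔM = −778.7 Gt C and M = 4784.4 − 778.7 = 4005.7 Gt C.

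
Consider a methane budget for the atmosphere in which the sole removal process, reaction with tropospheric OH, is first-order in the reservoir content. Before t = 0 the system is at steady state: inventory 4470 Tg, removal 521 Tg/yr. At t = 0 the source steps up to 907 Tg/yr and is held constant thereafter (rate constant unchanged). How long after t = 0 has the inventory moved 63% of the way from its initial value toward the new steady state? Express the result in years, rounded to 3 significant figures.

8.53 yr

τ = M₀/F₀ = 4470/521 = 8.580 yr.
The remaining gap fraction is e^(−t/τ); 63% covered ⇒ e^(−t/τ) = 0.370.
t = −τ ln(0.370) = 8.580 × 0.9943 = 8.530 yr.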